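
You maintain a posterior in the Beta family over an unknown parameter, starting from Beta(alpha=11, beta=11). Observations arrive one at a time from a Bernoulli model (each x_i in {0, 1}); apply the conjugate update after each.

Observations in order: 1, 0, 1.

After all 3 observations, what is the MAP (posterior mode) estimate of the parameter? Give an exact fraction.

12/23

obs 1: x=1 → posterior Beta(12, 11)
obs 2: x=0 → posterior Beta(12, 12)
obs 3: x=1 → posterior Beta(13, 12)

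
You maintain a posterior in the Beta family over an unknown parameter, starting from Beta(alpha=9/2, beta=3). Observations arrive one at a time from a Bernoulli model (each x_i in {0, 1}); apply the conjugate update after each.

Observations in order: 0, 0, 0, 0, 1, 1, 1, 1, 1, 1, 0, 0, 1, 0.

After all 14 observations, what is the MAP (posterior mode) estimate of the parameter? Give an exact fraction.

7/13

obs 1: x=0 → posterior Beta(9/2, 4)
obs 2: x=0 → posterior Beta(9/2, 5)
obs 3: x=0 → posterior Beta(9/2, 6)
obs 4: x=0 → posterior Beta(9/2, 7)
obs 5: x=1 → posterior Beta(11/2, 7)
obs 6: x=1 → posterior Beta(13/2, 7)
obs 7: x=1 → posterior Beta(15/2, 7)
obs 8: x=1 → posterior Beta(17/2, 7)
obs 9: x=1 → posterior Beta(19/2, 7)
obs 10: x=1 → posterior Beta(21/2, 7)
obs 11: x=0 → posterior Beta(21/2, 8)
obs 12: x=0 → posterior Beta(21/2, 9)
obs 13: x=1 → posterior Beta(23/2, 9)
obs 14: x=0 → posterior Beta(23/2, 10)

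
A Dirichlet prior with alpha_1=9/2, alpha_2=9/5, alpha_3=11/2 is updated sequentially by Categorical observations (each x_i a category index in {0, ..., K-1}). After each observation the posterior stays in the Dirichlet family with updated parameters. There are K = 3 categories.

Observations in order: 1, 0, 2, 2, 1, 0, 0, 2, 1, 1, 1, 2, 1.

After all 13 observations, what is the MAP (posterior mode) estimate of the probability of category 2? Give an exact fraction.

obs 1: x=1 → posterior Dirichlet(9/2, 14/5, 11/2)
obs 2: x=0 → posterior Dirichlet(11/2, 14/5, 11/2)
obs 3: x=2 → posterior Dirichlet(11/2, 14/5, 13/2)
obs 4: x=2 → posterior Dirichlet(11/2, 14/5, 15/2)
obs 5: x=1 → posterior Dirichlet(11/2, 19/5, 15/2)
obs 6: x=0 → posterior Dirichlet(13/2, 19/5, 15/2)
obs 7: x=0 → posterior Dirichlet(15/2, 19/5, 15/2)
obs 8: x=2 → posterior Dirichlet(15/2, 19/5, 17/2)
obs 9: x=1 → posterior Dirichlet(15/2, 24/5, 17/2)
obs 10: x=1 → posterior Dirichlet(15/2, 29/5, 17/2)
obs 11: x=1 → posterior Dirichlet(15/2, 34/5, 17/2)
obs 12: x=2 → posterior Dirichlet(15/2, 34/5, 19/2)
obs 13: x=1 → posterior Dirichlet(15/2, 39/5, 19/2)

85/218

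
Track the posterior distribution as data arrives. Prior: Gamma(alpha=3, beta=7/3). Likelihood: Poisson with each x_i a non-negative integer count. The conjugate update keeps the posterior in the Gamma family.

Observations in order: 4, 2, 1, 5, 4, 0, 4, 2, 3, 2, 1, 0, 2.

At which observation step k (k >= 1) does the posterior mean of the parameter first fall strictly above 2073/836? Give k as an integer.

k = 5

obs 1: x=4 → posterior Gamma(7, 10/3)
obs 2: x=2 → posterior Gamma(9, 13/3)
obs 3: x=1 → posterior Gamma(10, 16/3)
obs 4: x=5 → posterior Gamma(15, 19/3)
obs 5: x=4 → posterior Gamma(19, 22/3)
obs 6: x=0 → posterior Gamma(19, 25/3)
obs 7: x=4 → posterior Gamma(23, 28/3)
obs 8: x=2 → posterior Gamma(25, 31/3)
obs 9: x=3 → posterior Gamma(28, 34/3)
obs 10: x=2 → posterior Gamma(30, 37/3)
obs 11: x=1 → posterior Gamma(31, 40/3)
obs 12: x=0 → posterior Gamma(31, 43/3)
obs 13: x=2 → posterior Gamma(33, 46/3)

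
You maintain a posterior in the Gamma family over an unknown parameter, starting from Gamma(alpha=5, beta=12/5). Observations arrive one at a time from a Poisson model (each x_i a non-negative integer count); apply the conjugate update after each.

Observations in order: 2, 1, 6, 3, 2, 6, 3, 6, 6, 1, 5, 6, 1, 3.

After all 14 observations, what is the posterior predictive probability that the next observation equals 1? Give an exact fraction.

41757430295454538725276288907841728810586828840135536905543643608109825876104129689053691291777067988056801280/356941791674274442087146584847126319015907524823208761439930303169490577746129267804970330012020964035209634967

obs 1: x=2 → posterior Gamma(7, 17/5)
obs 2: x=1 → posterior Gamma(8, 22/5)
obs 3: x=6 → posterior Gamma(14, 27/5)
obs 4: x=3 → posterior Gamma(17, 32/5)
obs 5: x=2 → posterior Gamma(19, 37/5)
obs 6: x=6 → posterior Gamma(25, 42/5)
obs 7: x=3 → posterior Gamma(28, 47/5)
obs 8: x=6 → posterior Gamma(34, 52/5)
obs 9: x=6 → posterior Gamma(40, 57/5)
obs 10: x=1 → posterior Gamma(41, 62/5)
obs 11: x=5 → posterior Gamma(46, 67/5)
obs 12: x=6 → posterior Gamma(52, 72/5)
obs 13: x=1 → posterior Gamma(53, 77/5)
obs 14: x=3 → posterior Gamma(56, 82/5)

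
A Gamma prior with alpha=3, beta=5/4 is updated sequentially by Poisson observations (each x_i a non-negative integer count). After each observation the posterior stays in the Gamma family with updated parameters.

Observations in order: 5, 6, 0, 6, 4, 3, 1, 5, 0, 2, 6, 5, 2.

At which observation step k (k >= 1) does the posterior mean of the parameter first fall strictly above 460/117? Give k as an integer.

obs 1: x=5 → posterior Gamma(8, 9/4)
obs 2: x=6 → posterior Gamma(14, 13/4)
obs 3: x=0 → posterior Gamma(14, 17/4)
obs 4: x=6 → posterior Gamma(20, 21/4)
obs 5: x=4 → posterior Gamma(24, 25/4)
obs 6: x=3 → posterior Gamma(27, 29/4)
obs 7: x=1 → posterior Gamma(28, 33/4)
obs 8: x=5 → posterior Gamma(33, 37/4)
obs 9: x=0 → posterior Gamma(33, 41/4)
obs 10: x=2 → posterior Gamma(35, 45/4)
obs 11: x=6 → posterior Gamma(41, 49/4)
obs 12: x=5 → posterior Gamma(46, 53/4)
obs 13: x=2 → posterior Gamma(48, 57/4)

k = 2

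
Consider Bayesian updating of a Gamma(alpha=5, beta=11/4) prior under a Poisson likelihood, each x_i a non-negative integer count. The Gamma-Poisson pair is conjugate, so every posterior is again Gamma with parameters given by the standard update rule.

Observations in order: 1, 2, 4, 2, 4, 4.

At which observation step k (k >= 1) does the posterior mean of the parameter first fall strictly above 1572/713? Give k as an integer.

k = 5

obs 1: x=1 → posterior Gamma(6, 15/4)
obs 2: x=2 → posterior Gamma(8, 19/4)
obs 3: x=4 → posterior Gamma(12, 23/4)
obs 4: x=2 → posterior Gamma(14, 27/4)
obs 5: x=4 → posterior Gamma(18, 31/4)
obs 6: x=4 → posterior Gamma(22, 35/4)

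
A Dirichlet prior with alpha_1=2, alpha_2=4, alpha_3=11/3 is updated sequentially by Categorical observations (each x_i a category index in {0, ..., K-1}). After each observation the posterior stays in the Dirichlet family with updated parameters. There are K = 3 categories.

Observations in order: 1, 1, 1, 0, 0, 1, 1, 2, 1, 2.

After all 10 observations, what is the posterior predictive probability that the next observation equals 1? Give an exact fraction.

obs 1: x=1 → posterior Dirichlet(2, 5, 11/3)
obs 2: x=1 → posterior Dirichlet(2, 6, 11/3)
obs 3: x=1 → posterior Dirichlet(2, 7, 11/3)
obs 4: x=0 → posterior Dirichlet(3, 7, 11/3)
obs 5: x=0 → posterior Dirichlet(4, 7, 11/3)
obs 6: x=1 → posterior Dirichlet(4, 8, 11/3)
obs 7: x=1 → posterior Dirichlet(4, 9, 11/3)
obs 8: x=2 → posterior Dirichlet(4, 9, 14/3)
obs 9: x=1 → posterior Dirichlet(4, 10, 14/3)
obs 10: x=2 → posterior Dirichlet(4, 10, 17/3)

30/59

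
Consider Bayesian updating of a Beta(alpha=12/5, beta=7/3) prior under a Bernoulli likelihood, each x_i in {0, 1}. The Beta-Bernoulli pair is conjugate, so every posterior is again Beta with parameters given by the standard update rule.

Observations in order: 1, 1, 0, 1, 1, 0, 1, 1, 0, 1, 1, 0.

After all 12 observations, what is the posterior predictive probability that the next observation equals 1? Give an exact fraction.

156/251

obs 1: x=1 → posterior Beta(17/5, 7/3)
obs 2: x=1 → posterior Beta(22/5, 7/3)
obs 3: x=0 → posterior Beta(22/5, 10/3)
obs 4: x=1 → posterior Beta(27/5, 10/3)
obs 5: x=1 → posterior Beta(32/5, 10/3)
obs 6: x=0 → posterior Beta(32/5, 13/3)
obs 7: x=1 → posterior Beta(37/5, 13/3)
obs 8: x=1 → posterior Beta(42/5, 13/3)
obs 9: x=0 → posterior Beta(42/5, 16/3)
obs 10: x=1 → posterior Beta(47/5, 16/3)
obs 11: x=1 → posterior Beta(52/5, 16/3)
obs 12: x=0 → posterior Beta(52/5, 19/3)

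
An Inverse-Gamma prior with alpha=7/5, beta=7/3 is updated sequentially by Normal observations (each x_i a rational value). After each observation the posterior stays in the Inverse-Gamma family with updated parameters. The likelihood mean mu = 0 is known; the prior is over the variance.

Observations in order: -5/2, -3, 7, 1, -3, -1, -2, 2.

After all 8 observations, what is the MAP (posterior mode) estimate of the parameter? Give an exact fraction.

obs 1: x=-5/2 → posterior Inverse-Gamma(19/10, 131/24)
obs 2: x=-3 → posterior Inverse-Gamma(12/5, 239/24)
obs 3: x=7 → posterior Inverse-Gamma(29/10, 827/24)
obs 4: x=1 → posterior Inverse-Gamma(17/5, 839/24)
obs 5: x=-3 → posterior Inverse-Gamma(39/10, 947/24)
obs 6: x=-1 → posterior Inverse-Gamma(22/5, 959/24)
obs 7: x=-2 → posterior Inverse-Gamma(49/10, 1007/24)
obs 8: x=2 → posterior Inverse-Gamma(27/5, 1055/24)

5275/768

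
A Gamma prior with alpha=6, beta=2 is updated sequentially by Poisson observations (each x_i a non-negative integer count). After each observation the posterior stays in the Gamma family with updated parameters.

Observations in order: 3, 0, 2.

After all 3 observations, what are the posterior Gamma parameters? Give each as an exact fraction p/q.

alpha=11, beta=5

obs 1: x=3 → posterior Gamma(9, 3)
obs 2: x=0 → posterior Gamma(9, 4)
obs 3: x=2 → posterior Gamma(11, 5)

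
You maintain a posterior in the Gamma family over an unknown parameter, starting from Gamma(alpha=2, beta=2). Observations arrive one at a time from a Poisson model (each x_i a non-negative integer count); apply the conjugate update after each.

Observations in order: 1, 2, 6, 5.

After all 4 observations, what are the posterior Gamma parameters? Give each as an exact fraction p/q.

alpha=16, beta=6

obs 1: x=1 → posterior Gamma(3, 3)
obs 2: x=2 → posterior Gamma(5, 4)
obs 3: x=6 → posterior Gamma(11, 5)
obs 4: x=5 → posterior Gamma(16, 6)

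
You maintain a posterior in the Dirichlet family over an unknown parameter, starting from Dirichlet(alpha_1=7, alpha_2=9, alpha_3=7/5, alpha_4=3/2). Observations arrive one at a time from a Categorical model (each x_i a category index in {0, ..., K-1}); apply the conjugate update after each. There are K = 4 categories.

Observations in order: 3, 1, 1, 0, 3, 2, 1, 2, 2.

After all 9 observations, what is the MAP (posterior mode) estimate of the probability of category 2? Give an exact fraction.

obs 1: x=3 → posterior Dirichlet(7, 9, 7/5, 5/2)
obs 2: x=1 → posterior Dirichlet(7, 10, 7/5, 5/2)
obs 3: x=1 → posterior Dirichlet(7, 11, 7/5, 5/2)
obs 4: x=0 → posterior Dirichlet(8, 11, 7/5, 5/2)
obs 5: x=3 → posterior Dirichlet(8, 11, 7/5, 7/2)
obs 6: x=2 → posterior Dirichlet(8, 11, 12/5, 7/2)
obs 7: x=1 → posterior Dirichlet(8, 12, 12/5, 7/2)
obs 8: x=2 → posterior Dirichlet(8, 12, 17/5, 7/2)
obs 9: x=2 → posterior Dirichlet(8, 12, 22/5, 7/2)

34/239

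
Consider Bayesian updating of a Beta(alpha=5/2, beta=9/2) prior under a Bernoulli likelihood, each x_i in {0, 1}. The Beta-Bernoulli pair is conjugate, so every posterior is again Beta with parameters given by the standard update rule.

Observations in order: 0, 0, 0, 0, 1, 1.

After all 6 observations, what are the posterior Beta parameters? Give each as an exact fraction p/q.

obs 1: x=0 → posterior Beta(5/2, 11/2)
obs 2: x=0 → posterior Beta(5/2, 13/2)
obs 3: x=0 → posterior Beta(5/2, 15/2)
obs 4: x=0 → posterior Beta(5/2, 17/2)
obs 5: x=1 → posterior Beta(7/2, 17/2)
obs 6: x=1 → posterior Beta(9/2, 17/2)

alpha=9/2, beta=17/2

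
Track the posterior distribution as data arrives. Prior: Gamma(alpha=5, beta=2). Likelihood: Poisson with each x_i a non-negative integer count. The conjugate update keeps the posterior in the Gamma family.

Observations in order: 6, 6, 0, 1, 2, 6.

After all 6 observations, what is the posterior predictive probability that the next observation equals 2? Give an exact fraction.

obs 1: x=6 → posterior Gamma(11, 3)
obs 2: x=6 → posterior Gamma(17, 4)
obs 3: x=0 → posterior Gamma(17, 5)
obs 4: x=1 → posterior Gamma(18, 6)
obs 5: x=2 → posterior Gamma(20, 7)
obs 6: x=6 → posterior Gamma(26, 8)

3929008913747544817795072/19383245667680019896796723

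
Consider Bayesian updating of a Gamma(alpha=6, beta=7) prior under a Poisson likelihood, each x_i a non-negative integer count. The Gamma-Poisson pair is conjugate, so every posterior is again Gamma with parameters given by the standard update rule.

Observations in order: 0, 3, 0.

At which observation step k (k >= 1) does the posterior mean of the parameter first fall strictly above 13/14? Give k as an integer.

k = 2

obs 1: x=0 → posterior Gamma(6, 8)
obs 2: x=3 → posterior Gamma(9, 9)
obs 3: x=0 → posterior Gamma(9, 10)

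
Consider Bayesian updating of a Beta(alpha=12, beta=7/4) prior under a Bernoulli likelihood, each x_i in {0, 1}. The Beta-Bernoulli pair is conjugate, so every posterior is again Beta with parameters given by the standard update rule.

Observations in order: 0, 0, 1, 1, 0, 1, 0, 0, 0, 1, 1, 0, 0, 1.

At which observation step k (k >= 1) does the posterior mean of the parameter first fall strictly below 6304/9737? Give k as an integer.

k = 13

obs 1: x=0 → posterior Beta(12, 11/4)
obs 2: x=0 → posterior Beta(12, 15/4)
obs 3: x=1 → posterior Beta(13, 15/4)
obs 4: x=1 → posterior Beta(14, 15/4)
obs 5: x=0 → posterior Beta(14, 19/4)
obs 6: x=1 → posterior Beta(15, 19/4)
obs 7: x=0 → posterior Beta(15, 23/4)
obs 8: x=0 → posterior Beta(15, 27/4)
obs 9: x=0 → posterior Beta(15, 31/4)
obs 10: x=1 → posterior Beta(16, 31/4)
obs 11: x=1 → posterior Beta(17, 31/4)
obs 12: x=0 → posterior Beta(17, 35/4)
obs 13: x=0 → posterior Beta(17, 39/4)
obs 14: x=1 → posterior Beta(18, 39/4)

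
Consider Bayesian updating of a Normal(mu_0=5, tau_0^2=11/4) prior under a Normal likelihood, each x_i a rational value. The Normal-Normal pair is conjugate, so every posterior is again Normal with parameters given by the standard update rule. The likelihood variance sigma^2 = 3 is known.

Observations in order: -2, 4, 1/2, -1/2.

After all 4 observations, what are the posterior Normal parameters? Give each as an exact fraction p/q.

mu_0=41/28, tau_0^2=33/56

obs 1: x=-2 → posterior Normal(38/23, 33/23)
obs 2: x=4 → posterior Normal(41/17, 33/34)
obs 3: x=1/2 → posterior Normal(35/18, 11/15)
obs 4: x=-1/2 → posterior Normal(41/28, 33/56)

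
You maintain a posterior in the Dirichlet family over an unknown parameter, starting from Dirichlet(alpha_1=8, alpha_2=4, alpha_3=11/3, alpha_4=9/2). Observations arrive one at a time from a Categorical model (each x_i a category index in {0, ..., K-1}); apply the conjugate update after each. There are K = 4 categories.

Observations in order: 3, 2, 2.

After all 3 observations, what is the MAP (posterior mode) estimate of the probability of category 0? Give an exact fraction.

42/115

obs 1: x=3 → posterior Dirichlet(8, 4, 11/3, 11/2)
obs 2: x=2 → posterior Dirichlet(8, 4, 14/3, 11/2)
obs 3: x=2 → posterior Dirichlet(8, 4, 17/3, 11/2)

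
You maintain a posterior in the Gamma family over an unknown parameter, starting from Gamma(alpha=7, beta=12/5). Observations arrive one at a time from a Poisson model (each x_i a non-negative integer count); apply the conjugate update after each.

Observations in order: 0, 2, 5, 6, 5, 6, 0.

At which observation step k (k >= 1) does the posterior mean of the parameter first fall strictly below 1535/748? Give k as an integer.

k = 2

obs 1: x=0 → posterior Gamma(7, 17/5)
obs 2: x=2 → posterior Gamma(9, 22/5)
obs 3: x=5 → posterior Gamma(14, 27/5)
obs 4: x=6 → posterior Gamma(20, 32/5)
obs 5: x=5 → posterior Gamma(25, 37/5)
obs 6: x=6 → posterior Gamma(31, 42/5)
obs 7: x=0 → posterior Gamma(31, 47/5)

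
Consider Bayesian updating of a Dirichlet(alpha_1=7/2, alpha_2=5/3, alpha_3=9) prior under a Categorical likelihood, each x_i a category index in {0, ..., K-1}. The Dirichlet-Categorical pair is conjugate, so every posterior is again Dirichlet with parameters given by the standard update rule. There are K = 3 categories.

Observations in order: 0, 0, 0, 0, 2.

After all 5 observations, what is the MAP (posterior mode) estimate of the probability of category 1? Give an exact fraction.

obs 1: x=0 → posterior Dirichlet(9/2, 5/3, 9)
obs 2: x=0 → posterior Dirichlet(11/2, 5/3, 9)
obs 3: x=0 → posterior Dirichlet(13/2, 5/3, 9)
obs 4: x=0 → posterior Dirichlet(15/2, 5/3, 9)
obs 5: x=2 → posterior Dirichlet(15/2, 5/3, 10)

4/97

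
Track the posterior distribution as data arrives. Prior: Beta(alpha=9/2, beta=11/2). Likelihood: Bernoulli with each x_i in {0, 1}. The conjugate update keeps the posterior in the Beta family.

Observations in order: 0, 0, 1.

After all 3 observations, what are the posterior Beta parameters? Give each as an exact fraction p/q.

obs 1: x=0 → posterior Beta(9/2, 13/2)
obs 2: x=0 → posterior Beta(9/2, 15/2)
obs 3: x=1 → posterior Beta(11/2, 15/2)

alpha=11/2, beta=15/2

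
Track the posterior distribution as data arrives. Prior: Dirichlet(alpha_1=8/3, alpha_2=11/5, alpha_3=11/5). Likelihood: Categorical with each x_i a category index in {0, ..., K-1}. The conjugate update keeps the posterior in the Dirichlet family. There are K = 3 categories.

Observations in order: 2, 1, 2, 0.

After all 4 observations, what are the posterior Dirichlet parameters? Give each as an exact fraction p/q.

obs 1: x=2 → posterior Dirichlet(8/3, 11/5, 16/5)
obs 2: x=1 → posterior Dirichlet(8/3, 16/5, 16/5)
obs 3: x=2 → posterior Dirichlet(8/3, 16/5, 21/5)
obs 4: x=0 → posterior Dirichlet(11/3, 16/5, 21/5)

alpha_1=11/3, alpha_2=16/5, alpha_3=21/5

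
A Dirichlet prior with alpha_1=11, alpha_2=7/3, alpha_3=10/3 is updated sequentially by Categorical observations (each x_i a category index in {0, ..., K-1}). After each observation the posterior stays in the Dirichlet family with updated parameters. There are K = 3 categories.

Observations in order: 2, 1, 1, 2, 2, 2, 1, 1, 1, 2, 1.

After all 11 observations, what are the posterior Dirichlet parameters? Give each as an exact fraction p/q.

obs 1: x=2 → posterior Dirichlet(11, 7/3, 13/3)
obs 2: x=1 → posterior Dirichlet(11, 10/3, 13/3)
obs 3: x=1 → posterior Dirichlet(11, 13/3, 13/3)
obs 4: x=2 → posterior Dirichlet(11, 13/3, 16/3)
obs 5: x=2 → posterior Dirichlet(11, 13/3, 19/3)
obs 6: x=2 → posterior Dirichlet(11, 13/3, 22/3)
obs 7: x=1 → posterior Dirichlet(11, 16/3, 22/3)
obs 8: x=1 → posterior Dirichlet(11, 19/3, 22/3)
obs 9: x=1 → posterior Dirichlet(11, 22/3, 22/3)
obs 10: x=2 → posterior Dirichlet(11, 22/3, 25/3)
obs 11: x=1 → posterior Dirichlet(11, 25/3, 25/3)

alpha_1=11, alpha_2=25/3, alpha_3=25/3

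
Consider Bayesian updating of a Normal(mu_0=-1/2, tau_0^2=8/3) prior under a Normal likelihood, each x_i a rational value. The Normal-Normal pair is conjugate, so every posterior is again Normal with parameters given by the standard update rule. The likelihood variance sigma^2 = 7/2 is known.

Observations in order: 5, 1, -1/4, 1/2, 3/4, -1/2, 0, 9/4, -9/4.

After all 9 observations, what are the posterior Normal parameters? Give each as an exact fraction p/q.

mu_0=17/30, tau_0^2=56/165

obs 1: x=5 → posterior Normal(139/74, 56/37)
obs 2: x=1 → posterior Normal(171/106, 56/53)
obs 3: x=-1/4 → posterior Normal(163/138, 56/69)
obs 4: x=1/2 → posterior Normal(179/170, 56/85)
obs 5: x=3/4 → posterior Normal(203/202, 56/101)
obs 6: x=-1/2 → posterior Normal(187/234, 56/117)
obs 7: x=0 → posterior Normal(187/266, 8/19)
obs 8: x=9/4 → posterior Normal(259/298, 56/149)
obs 9: x=-9/4 → posterior Normal(17/30, 56/165)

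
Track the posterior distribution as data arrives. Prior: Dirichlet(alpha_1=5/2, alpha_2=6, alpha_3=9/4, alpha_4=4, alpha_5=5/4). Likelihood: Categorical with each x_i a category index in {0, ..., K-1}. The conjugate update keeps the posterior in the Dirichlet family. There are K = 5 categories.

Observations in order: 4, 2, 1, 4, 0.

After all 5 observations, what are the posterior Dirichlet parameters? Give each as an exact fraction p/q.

alpha_1=7/2, alpha_2=7, alpha_3=13/4, alpha_4=4, alpha_5=13/4

obs 1: x=4 → posterior Dirichlet(5/2, 6, 9/4, 4, 9/4)
obs 2: x=2 → posterior Dirichlet(5/2, 6, 13/4, 4, 9/4)
obs 3: x=1 → posterior Dirichlet(5/2, 7, 13/4, 4, 9/4)
obs 4: x=4 → posterior Dirichlet(5/2, 7, 13/4, 4, 13/4)
obs 5: x=0 → posterior Dirichlet(7/2, 7, 13/4, 4, 13/4)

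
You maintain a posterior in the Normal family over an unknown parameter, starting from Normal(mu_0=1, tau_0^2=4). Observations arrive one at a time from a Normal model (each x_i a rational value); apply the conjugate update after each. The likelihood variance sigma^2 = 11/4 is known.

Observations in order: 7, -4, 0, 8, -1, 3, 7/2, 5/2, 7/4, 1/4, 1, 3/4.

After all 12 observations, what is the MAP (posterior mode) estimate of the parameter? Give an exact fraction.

375/203

obs 1: x=7 → posterior Normal(41/9, 44/27)
obs 2: x=-4 → posterior Normal(59/43, 44/43)
obs 3: x=0 → posterior Normal(1, 44/59)
obs 4: x=8 → posterior Normal(187/75, 44/75)
obs 5: x=-1 → posterior Normal(171/91, 44/91)
obs 6: x=3 → posterior Normal(219/107, 44/107)
obs 7: x=7/2 → posterior Normal(275/123, 44/123)
obs 8: x=5/2 → posterior Normal(315/139, 44/139)
obs 9: x=7/4 → posterior Normal(343/155, 44/155)
obs 10: x=1/4 → posterior Normal(347/171, 44/171)
obs 11: x=1 → posterior Normal(33/17, 4/17)
obs 12: x=3/4 → posterior Normal(375/203, 44/203)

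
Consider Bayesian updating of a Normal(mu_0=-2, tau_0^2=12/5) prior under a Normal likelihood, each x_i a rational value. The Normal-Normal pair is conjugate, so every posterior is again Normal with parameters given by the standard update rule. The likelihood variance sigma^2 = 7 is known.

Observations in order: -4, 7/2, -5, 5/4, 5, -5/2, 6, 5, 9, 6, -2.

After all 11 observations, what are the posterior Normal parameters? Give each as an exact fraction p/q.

obs 1: x=-4 → posterior Normal(-118/47, 84/47)
obs 2: x=7/2 → posterior Normal(-76/59, 84/59)
obs 3: x=-5 → posterior Normal(-136/71, 84/71)
obs 4: x=5/4 → posterior Normal(-121/83, 84/83)
obs 5: x=5 → posterior Normal(-61/95, 84/95)
obs 6: x=-5/2 → posterior Normal(-91/107, 84/107)
obs 7: x=6 → posterior Normal(-19/119, 12/17)
obs 8: x=5 → posterior Normal(41/131, 84/131)
obs 9: x=9 → posterior Normal(149/143, 84/143)
obs 10: x=6 → posterior Normal(221/155, 84/155)
obs 11: x=-2 → posterior Normal(197/167, 84/167)

mu_0=197/167, tau_0^2=84/167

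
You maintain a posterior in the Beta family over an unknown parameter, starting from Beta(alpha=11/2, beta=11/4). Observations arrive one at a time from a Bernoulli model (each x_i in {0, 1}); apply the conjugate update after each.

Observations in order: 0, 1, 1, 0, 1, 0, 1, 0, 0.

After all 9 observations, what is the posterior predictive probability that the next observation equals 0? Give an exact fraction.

31/69

obs 1: x=0 → posterior Beta(11/2, 15/4)
obs 2: x=1 → posterior Beta(13/2, 15/4)
obs 3: x=1 → posterior Beta(15/2, 15/4)
obs 4: x=0 → posterior Beta(15/2, 19/4)
obs 5: x=1 → posterior Beta(17/2, 19/4)
obs 6: x=0 → posterior Beta(17/2, 23/4)
obs 7: x=1 → posterior Beta(19/2, 23/4)
obs 8: x=0 → posterior Beta(19/2, 27/4)
obs 9: x=0 → posterior Beta(19/2, 31/4)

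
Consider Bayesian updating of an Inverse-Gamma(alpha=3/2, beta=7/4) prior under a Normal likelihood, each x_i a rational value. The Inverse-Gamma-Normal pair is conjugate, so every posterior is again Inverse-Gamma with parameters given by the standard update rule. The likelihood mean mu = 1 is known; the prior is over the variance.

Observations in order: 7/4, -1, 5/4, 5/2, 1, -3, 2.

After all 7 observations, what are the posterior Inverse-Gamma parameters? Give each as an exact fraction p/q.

obs 1: x=7/4 → posterior Inverse-Gamma(2, 65/32)
obs 2: x=-1 → posterior Inverse-Gamma(5/2, 129/32)
obs 3: x=5/4 → posterior Inverse-Gamma(3, 65/16)
obs 4: x=5/2 → posterior Inverse-Gamma(7/2, 83/16)
obs 5: x=1 → posterior Inverse-Gamma(4, 83/16)
obs 6: x=-3 → posterior Inverse-Gamma(9/2, 211/16)
obs 7: x=2 → posterior Inverse-Gamma(5, 219/16)

alpha=5, beta=219/16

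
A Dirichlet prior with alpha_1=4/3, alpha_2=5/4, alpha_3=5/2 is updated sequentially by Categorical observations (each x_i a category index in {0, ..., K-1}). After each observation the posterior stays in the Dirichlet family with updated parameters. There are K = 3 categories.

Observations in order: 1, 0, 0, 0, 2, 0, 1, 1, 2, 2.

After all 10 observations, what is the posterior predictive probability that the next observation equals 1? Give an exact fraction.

51/181

obs 1: x=1 → posterior Dirichlet(4/3, 9/4, 5/2)
obs 2: x=0 → posterior Dirichlet(7/3, 9/4, 5/2)
obs 3: x=0 → posterior Dirichlet(10/3, 9/4, 5/2)
obs 4: x=0 → posterior Dirichlet(13/3, 9/4, 5/2)
obs 5: x=2 → posterior Dirichlet(13/3, 9/4, 7/2)
obs 6: x=0 → posterior Dirichlet(16/3, 9/4, 7/2)
obs 7: x=1 → posterior Dirichlet(16/3, 13/4, 7/2)
obs 8: x=1 → posterior Dirichlet(16/3, 17/4, 7/2)
obs 9: x=2 → posterior Dirichlet(16/3, 17/4, 9/2)
obs 10: x=2 → posterior Dirichlet(16/3, 17/4, 11/2)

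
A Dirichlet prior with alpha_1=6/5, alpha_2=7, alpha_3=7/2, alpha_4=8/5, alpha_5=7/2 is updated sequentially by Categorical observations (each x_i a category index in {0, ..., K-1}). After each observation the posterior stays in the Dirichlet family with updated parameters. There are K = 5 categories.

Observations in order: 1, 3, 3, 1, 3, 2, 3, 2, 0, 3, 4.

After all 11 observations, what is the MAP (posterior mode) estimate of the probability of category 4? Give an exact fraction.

35/228

obs 1: x=1 → posterior Dirichlet(6/5, 8, 7/2, 8/5, 7/2)
obs 2: x=3 → posterior Dirichlet(6/5, 8, 7/2, 13/5, 7/2)
obs 3: x=3 → posterior Dirichlet(6/5, 8, 7/2, 18/5, 7/2)
obs 4: x=1 → posterior Dirichlet(6/5, 9, 7/2, 18/5, 7/2)
obs 5: x=3 → posterior Dirichlet(6/5, 9, 7/2, 23/5, 7/2)
obs 6: x=2 → posterior Dirichlet(6/5, 9, 9/2, 23/5, 7/2)
obs 7: x=3 → posterior Dirichlet(6/5, 9, 9/2, 28/5, 7/2)
obs 8: x=2 → posterior Dirichlet(6/5, 9, 11/2, 28/5, 7/2)
obs 9: x=0 → posterior Dirichlet(11/5, 9, 11/2, 28/5, 7/2)
obs 10: x=3 → posterior Dirichlet(11/5, 9, 11/2, 33/5, 7/2)
obs 11: x=4 → posterior Dirichlet(11/5, 9, 11/2, 33/5, 9/2)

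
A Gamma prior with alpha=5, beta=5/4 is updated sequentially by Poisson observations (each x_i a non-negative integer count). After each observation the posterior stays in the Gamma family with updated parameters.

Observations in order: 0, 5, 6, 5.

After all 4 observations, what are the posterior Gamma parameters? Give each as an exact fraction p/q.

alpha=21, beta=21/4

obs 1: x=0 → posterior Gamma(5, 9/4)
obs 2: x=5 → posterior Gamma(10, 13/4)
obs 3: x=6 → posterior Gamma(16, 17/4)
obs 4: x=5 → posterior Gamma(21, 21/4)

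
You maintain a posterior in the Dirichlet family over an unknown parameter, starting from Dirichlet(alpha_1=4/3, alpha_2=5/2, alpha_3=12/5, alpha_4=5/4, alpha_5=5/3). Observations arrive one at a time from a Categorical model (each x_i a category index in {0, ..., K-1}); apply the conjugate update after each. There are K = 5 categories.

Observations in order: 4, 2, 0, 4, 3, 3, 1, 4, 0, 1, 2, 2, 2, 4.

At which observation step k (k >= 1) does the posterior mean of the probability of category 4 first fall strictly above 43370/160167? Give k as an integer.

obs 1: x=4 → posterior Dirichlet(4/3, 5/2, 12/5, 5/4, 8/3)
obs 2: x=2 → posterior Dirichlet(4/3, 5/2, 17/5, 5/4, 8/3)
obs 3: x=0 → posterior Dirichlet(7/3, 5/2, 17/5, 5/4, 8/3)
obs 4: x=4 → posterior Dirichlet(7/3, 5/2, 17/5, 5/4, 11/3)
obs 5: x=3 → posterior Dirichlet(7/3, 5/2, 17/5, 9/4, 11/3)
obs 6: x=3 → posterior Dirichlet(7/3, 5/2, 17/5, 13/4, 11/3)
obs 7: x=1 → posterior Dirichlet(7/3, 7/2, 17/5, 13/4, 11/3)
obs 8: x=4 → posterior Dirichlet(7/3, 7/2, 17/5, 13/4, 14/3)
obs 9: x=0 → posterior Dirichlet(10/3, 7/2, 17/5, 13/4, 14/3)
obs 10: x=1 → posterior Dirichlet(10/3, 9/2, 17/5, 13/4, 14/3)
obs 11: x=2 → posterior Dirichlet(10/3, 9/2, 22/5, 13/4, 14/3)
obs 12: x=2 → posterior Dirichlet(10/3, 9/2, 27/5, 13/4, 14/3)
obs 13: x=2 → posterior Dirichlet(10/3, 9/2, 32/5, 13/4, 14/3)
obs 14: x=4 → posterior Dirichlet(10/3, 9/2, 32/5, 13/4, 17/3)

k = 4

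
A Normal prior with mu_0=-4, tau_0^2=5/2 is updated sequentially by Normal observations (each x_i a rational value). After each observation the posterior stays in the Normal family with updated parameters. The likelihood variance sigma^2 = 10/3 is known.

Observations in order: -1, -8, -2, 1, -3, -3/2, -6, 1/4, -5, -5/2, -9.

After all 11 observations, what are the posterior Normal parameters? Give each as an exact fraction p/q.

mu_0=-505/148, tau_0^2=10/37

obs 1: x=-1 → posterior Normal(-19/7, 10/7)
obs 2: x=-8 → posterior Normal(-43/10, 1)
obs 3: x=-2 → posterior Normal(-49/13, 10/13)
obs 4: x=1 → posterior Normal(-23/8, 5/8)
obs 5: x=-3 → posterior Normal(-55/19, 10/19)
obs 6: x=-3/2 → posterior Normal(-119/44, 5/11)
obs 7: x=-6 → posterior Normal(-31/10, 2/5)
obs 8: x=1/4 → posterior Normal(-307/112, 5/14)
obs 9: x=-5 → posterior Normal(-367/124, 10/31)
obs 10: x=-5/2 → posterior Normal(-397/136, 5/17)
obs 11: x=-9 → posterior Normal(-505/148, 10/37)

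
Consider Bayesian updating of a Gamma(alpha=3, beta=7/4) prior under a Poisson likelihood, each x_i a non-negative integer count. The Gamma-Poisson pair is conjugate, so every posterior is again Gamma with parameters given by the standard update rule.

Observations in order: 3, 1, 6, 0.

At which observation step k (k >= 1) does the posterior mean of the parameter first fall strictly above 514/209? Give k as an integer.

k = 3

obs 1: x=3 → posterior Gamma(6, 11/4)
obs 2: x=1 → posterior Gamma(7, 15/4)
obs 3: x=6 → posterior Gamma(13, 19/4)
obs 4: x=0 → posterior Gamma(13, 23/4)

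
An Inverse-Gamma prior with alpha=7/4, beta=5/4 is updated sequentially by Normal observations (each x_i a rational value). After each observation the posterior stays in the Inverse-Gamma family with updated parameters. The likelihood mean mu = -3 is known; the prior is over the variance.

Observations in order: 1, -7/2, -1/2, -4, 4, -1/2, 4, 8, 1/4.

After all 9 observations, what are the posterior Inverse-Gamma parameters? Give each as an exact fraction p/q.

obs 1: x=1 → posterior Inverse-Gamma(9/4, 37/4)
obs 2: x=-7/2 → posterior Inverse-Gamma(11/4, 75/8)
obs 3: x=-1/2 → posterior Inverse-Gamma(13/4, 25/2)
obs 4: x=-4 → posterior Inverse-Gamma(15/4, 13)
obs 5: x=4 → posterior Inverse-Gamma(17/4, 75/2)
obs 6: x=-1/2 → posterior Inverse-Gamma(19/4, 325/8)
obs 7: x=4 → posterior Inverse-Gamma(21/4, 521/8)
obs 8: x=8 → posterior Inverse-Gamma(23/4, 1005/8)
obs 9: x=1/4 → posterior Inverse-Gamma(25/4, 4189/32)

alpha=25/4, beta=4189/32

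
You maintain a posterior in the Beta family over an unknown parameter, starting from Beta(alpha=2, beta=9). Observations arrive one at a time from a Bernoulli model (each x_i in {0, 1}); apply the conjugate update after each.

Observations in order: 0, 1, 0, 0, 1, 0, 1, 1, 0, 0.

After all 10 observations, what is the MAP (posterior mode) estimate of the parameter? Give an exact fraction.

5/19

obs 1: x=0 → posterior Beta(2, 10)
obs 2: x=1 → posterior Beta(3, 10)
obs 3: x=0 → posterior Beta(3, 11)
obs 4: x=0 → posterior Beta(3, 12)
obs 5: x=1 → posterior Beta(4, 12)
obs 6: x=0 → posterior Beta(4, 13)
obs 7: x=1 → posterior Beta(5, 13)
obs 8: x=1 → posterior Beta(6, 13)
obs 9: x=0 → posterior Beta(6, 14)
obs 10: x=0 → posterior Beta(6, 15)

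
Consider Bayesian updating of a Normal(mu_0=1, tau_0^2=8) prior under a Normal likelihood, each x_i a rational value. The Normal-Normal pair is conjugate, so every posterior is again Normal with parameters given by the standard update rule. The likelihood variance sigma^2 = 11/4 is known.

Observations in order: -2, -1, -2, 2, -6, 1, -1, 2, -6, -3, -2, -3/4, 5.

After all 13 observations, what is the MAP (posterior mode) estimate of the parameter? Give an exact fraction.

obs 1: x=-2 → posterior Normal(-53/43, 88/43)
obs 2: x=-1 → posterior Normal(-17/15, 88/75)
obs 3: x=-2 → posterior Normal(-149/107, 88/107)
obs 4: x=2 → posterior Normal(-85/139, 88/139)
obs 5: x=-6 → posterior Normal(-277/171, 88/171)
obs 6: x=1 → posterior Normal(-35/29, 88/203)
obs 7: x=-1 → posterior Normal(-277/235, 88/235)
obs 8: x=2 → posterior Normal(-71/89, 88/267)
obs 9: x=-6 → posterior Normal(-405/299, 88/299)
obs 10: x=-3 → posterior Normal(-501/331, 88/331)
obs 11: x=-2 → posterior Normal(-565/363, 8/33)
obs 12: x=-3/4 → posterior Normal(-589/395, 88/395)
obs 13: x=5 → posterior Normal(-429/427, 88/427)

-429/427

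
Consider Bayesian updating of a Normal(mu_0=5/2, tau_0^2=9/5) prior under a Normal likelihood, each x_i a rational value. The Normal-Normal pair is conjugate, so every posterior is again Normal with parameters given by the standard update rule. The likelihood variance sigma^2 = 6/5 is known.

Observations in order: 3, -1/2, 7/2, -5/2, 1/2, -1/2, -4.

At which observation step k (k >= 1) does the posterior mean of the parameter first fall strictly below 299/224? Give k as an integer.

k = 4

obs 1: x=3 → posterior Normal(14/5, 18/25)
obs 2: x=-1/2 → posterior Normal(25/16, 9/20)
obs 3: x=7/2 → posterior Normal(23/11, 18/55)
obs 4: x=-5/2 → posterior Normal(31/28, 9/35)
obs 5: x=1/2 → posterior Normal(1, 18/85)
obs 6: x=-1/2 → posterior Normal(31/40, 9/50)
obs 7: x=-4 → posterior Normal(7/46, 18/115)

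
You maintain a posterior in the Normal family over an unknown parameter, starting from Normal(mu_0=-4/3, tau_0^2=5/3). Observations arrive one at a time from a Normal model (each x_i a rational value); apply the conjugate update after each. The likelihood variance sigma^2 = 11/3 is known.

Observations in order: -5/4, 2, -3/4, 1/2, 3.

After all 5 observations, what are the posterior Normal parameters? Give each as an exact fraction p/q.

obs 1: x=-5/4 → posterior Normal(-251/192, 55/48)
obs 2: x=2 → posterior Normal(-131/252, 55/63)
obs 3: x=-3/4 → posterior Normal(-22/39, 55/78)
obs 4: x=1/2 → posterior Normal(-73/186, 55/93)
obs 5: x=3 → posterior Normal(17/216, 55/108)

mu_0=17/216, tau_0^2=55/108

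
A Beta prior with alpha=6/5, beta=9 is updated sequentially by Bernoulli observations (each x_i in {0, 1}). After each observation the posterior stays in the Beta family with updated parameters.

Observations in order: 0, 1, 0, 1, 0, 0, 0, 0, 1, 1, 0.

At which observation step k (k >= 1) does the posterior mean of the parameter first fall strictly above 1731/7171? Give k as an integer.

k = 10

obs 1: x=0 → posterior Beta(6/5, 10)
obs 2: x=1 → posterior Beta(11/5, 10)
obs 3: x=0 → posterior Beta(11/5, 11)
obs 4: x=1 → posterior Beta(16/5, 11)
obs 5: x=0 → posterior Beta(16/5, 12)
obs 6: x=0 → posterior Beta(16/5, 13)
obs 7: x=0 → posterior Beta(16/5, 14)
obs 8: x=0 → posterior Beta(16/5, 15)
obs 9: x=1 → posterior Beta(21/5, 15)
obs 10: x=1 → posterior Beta(26/5, 15)
obs 11: x=0 → posterior Beta(26/5, 16)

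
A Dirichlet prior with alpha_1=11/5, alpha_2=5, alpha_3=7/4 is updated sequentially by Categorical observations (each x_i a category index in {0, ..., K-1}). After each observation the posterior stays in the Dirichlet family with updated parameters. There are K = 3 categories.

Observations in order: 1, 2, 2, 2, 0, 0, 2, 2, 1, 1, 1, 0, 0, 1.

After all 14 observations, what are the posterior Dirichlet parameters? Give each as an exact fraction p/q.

obs 1: x=1 → posterior Dirichlet(11/5, 6, 7/4)
obs 2: x=2 → posterior Dirichlet(11/5, 6, 11/4)
obs 3: x=2 → posterior Dirichlet(11/5, 6, 15/4)
obs 4: x=2 → posterior Dirichlet(11/5, 6, 19/4)
obs 5: x=0 → posterior Dirichlet(16/5, 6, 19/4)
obs 6: x=0 → posterior Dirichlet(21/5, 6, 19/4)
obs 7: x=2 → posterior Dirichlet(21/5, 6, 23/4)
obs 8: x=2 → posterior Dirichlet(21/5, 6, 27/4)
obs 9: x=1 → posterior Dirichlet(21/5, 7, 27/4)
obs 10: x=1 → posterior Dirichlet(21/5, 8, 27/4)
obs 11: x=1 → posterior Dirichlet(21/5, 9, 27/4)
obs 12: x=0 → posterior Dirichlet(26/5, 9, 27/4)
obs 13: x=0 → posterior Dirichlet(31/5, 9, 27/4)
obs 14: x=1 → posterior Dirichlet(31/5, 10, 27/4)

alpha_1=31/5, alpha_2=10, alpha_3=27/4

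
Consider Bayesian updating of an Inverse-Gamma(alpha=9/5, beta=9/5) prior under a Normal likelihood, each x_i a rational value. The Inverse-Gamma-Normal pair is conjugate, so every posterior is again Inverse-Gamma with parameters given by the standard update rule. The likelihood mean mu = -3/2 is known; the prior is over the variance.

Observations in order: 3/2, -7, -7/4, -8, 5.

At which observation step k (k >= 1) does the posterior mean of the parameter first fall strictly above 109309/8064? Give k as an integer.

obs 1: x=3/2 → posterior Inverse-Gamma(23/10, 63/10)
obs 2: x=-7 → posterior Inverse-Gamma(14/5, 857/40)
obs 3: x=-7/4 → posterior Inverse-Gamma(33/10, 3433/160)
obs 4: x=-8 → posterior Inverse-Gamma(19/5, 6813/160)
obs 5: x=5 → posterior Inverse-Gamma(43/10, 10193/160)

k = 4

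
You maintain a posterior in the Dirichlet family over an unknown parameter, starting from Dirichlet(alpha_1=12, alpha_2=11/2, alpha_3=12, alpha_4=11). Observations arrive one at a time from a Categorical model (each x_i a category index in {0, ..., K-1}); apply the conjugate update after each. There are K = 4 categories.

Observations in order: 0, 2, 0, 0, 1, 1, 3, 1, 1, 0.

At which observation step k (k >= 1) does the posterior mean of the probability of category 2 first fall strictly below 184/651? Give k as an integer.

k = 6

obs 1: x=0 → posterior Dirichlet(13, 11/2, 12, 11)
obs 2: x=2 → posterior Dirichlet(13, 11/2, 13, 11)
obs 3: x=0 → posterior Dirichlet(14, 11/2, 13, 11)
obs 4: x=0 → posterior Dirichlet(15, 11/2, 13, 11)
obs 5: x=1 → posterior Dirichlet(15, 13/2, 13, 11)
obs 6: x=1 → posterior Dirichlet(15, 15/2, 13, 11)
obs 7: x=3 → posterior Dirichlet(15, 15/2, 13, 12)
obs 8: x=1 → posterior Dirichlet(15, 17/2, 13, 12)
obs 9: x=1 → posterior Dirichlet(15, 19/2, 13, 12)
obs 10: x=0 → posterior Dirichlet(16, 19/2, 13, 12)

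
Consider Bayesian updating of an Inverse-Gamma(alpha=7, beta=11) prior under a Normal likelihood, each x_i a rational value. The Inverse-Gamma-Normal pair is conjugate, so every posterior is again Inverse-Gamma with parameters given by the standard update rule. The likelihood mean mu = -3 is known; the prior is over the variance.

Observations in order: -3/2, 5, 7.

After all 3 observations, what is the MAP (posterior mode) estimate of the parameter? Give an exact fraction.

753/76

obs 1: x=-3/2 → posterior Inverse-Gamma(15/2, 97/8)
obs 2: x=5 → posterior Inverse-Gamma(8, 353/8)
obs 3: x=7 → posterior Inverse-Gamma(17/2, 753/8)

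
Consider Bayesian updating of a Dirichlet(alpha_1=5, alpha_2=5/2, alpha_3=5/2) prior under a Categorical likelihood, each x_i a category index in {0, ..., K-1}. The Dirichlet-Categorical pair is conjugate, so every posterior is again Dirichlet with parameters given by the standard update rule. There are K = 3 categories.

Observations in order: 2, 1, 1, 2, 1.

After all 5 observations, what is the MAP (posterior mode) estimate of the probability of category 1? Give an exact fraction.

obs 1: x=2 → posterior Dirichlet(5, 5/2, 7/2)
obs 2: x=1 → posterior Dirichlet(5, 7/2, 7/2)
obs 3: x=1 → posterior Dirichlet(5, 9/2, 7/2)
obs 4: x=2 → posterior Dirichlet(5, 9/2, 9/2)
obs 5: x=1 → posterior Dirichlet(5, 11/2, 9/2)

3/8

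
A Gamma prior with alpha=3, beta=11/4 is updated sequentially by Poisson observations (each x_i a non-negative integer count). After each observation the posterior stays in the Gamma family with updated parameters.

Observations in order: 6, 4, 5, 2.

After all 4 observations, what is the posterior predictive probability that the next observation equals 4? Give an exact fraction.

obs 1: x=6 → posterior Gamma(9, 15/4)
obs 2: x=4 → posterior Gamma(13, 19/4)
obs 3: x=5 → posterior Gamma(18, 23/4)
obs 4: x=2 → posterior Gamma(20, 27/4)

96095668870922107422483764734682880/620412660965527688188300451573157121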